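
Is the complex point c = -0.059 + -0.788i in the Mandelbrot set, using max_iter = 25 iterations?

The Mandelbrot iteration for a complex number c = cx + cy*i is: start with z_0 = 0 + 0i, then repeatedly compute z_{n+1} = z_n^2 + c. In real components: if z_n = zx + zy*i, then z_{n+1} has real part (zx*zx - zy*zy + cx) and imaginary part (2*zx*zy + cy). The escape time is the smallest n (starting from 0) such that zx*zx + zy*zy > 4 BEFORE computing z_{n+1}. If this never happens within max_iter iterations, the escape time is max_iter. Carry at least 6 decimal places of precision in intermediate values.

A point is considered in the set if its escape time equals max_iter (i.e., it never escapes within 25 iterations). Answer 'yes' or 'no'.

z_0 = 0 + 0i, c = -0.0590 + -0.7880i
Iter 1: z = -0.0590 + -0.7880i, |z|^2 = 0.6244
Iter 2: z = -0.6765 + -0.6950i, |z|^2 = 0.9406
Iter 3: z = -0.0844 + 0.1523i, |z|^2 = 0.0303
Iter 4: z = -0.0751 + -0.8137i, |z|^2 = 0.6678
Iter 5: z = -0.7155 + -0.6658i, |z|^2 = 0.9553
Iter 6: z = 0.0096 + 0.1648i, |z|^2 = 0.0273
Iter 7: z = -0.0861 + -0.7848i, |z|^2 = 0.6234
Iter 8: z = -0.6675 + -0.6529i, |z|^2 = 0.8719
Iter 9: z = -0.0396 + 0.0837i, |z|^2 = 0.0086
Iter 10: z = -0.0644 + -0.7946i, |z|^2 = 0.6356
Iter 11: z = -0.6863 + -0.6856i, |z|^2 = 0.9411
Iter 12: z = -0.0581 + 0.1531i, |z|^2 = 0.0268
Iter 13: z = -0.0791 + -0.8058i, |z|^2 = 0.6555
Iter 14: z = -0.7020 + -0.6606i, |z|^2 = 0.9292
Iter 15: z = -0.0026 + 0.1395i, |z|^2 = 0.0195
Iter 16: z = -0.0785 + -0.7887i, |z|^2 = 0.6282
Iter 17: z = -0.6749 + -0.6642i, |z|^2 = 0.8967
Iter 18: z = -0.0447 + 0.1086i, |z|^2 = 0.0138
Iter 19: z = -0.0688 + -0.7977i, |z|^2 = 0.6411
Iter 20: z = -0.6906 + -0.6782i, |z|^2 = 0.9369
Iter 21: z = -0.0421 + 0.1488i, |z|^2 = 0.0239
Iter 22: z = -0.0794 + -0.8005i, |z|^2 = 0.6471
Iter 23: z = -0.6935 + -0.6609i, |z|^2 = 0.9178
Iter 24: z = -0.0148 + 0.1287i, |z|^2 = 0.0168
Did not escape in 25 iterations → in set

Answer: yes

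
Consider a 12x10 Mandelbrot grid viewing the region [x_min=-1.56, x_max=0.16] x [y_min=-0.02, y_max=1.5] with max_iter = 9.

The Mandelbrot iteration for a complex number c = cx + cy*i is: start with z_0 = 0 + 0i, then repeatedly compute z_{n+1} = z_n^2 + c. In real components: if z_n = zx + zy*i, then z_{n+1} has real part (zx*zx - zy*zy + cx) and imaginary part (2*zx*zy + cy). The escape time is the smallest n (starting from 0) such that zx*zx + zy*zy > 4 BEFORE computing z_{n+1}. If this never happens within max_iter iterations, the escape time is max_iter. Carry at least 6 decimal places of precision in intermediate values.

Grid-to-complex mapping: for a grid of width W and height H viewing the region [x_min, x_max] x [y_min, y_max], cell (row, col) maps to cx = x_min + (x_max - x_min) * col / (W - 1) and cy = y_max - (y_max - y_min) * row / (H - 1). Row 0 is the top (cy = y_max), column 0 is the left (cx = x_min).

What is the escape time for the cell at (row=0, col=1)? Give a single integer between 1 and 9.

z_0 = 0 + 0i, c = -1.4036 + 1.5000i
Iter 1: z = -1.4036 + 1.5000i, |z|^2 = 4.2202
Escaped at iteration 1

Answer: 1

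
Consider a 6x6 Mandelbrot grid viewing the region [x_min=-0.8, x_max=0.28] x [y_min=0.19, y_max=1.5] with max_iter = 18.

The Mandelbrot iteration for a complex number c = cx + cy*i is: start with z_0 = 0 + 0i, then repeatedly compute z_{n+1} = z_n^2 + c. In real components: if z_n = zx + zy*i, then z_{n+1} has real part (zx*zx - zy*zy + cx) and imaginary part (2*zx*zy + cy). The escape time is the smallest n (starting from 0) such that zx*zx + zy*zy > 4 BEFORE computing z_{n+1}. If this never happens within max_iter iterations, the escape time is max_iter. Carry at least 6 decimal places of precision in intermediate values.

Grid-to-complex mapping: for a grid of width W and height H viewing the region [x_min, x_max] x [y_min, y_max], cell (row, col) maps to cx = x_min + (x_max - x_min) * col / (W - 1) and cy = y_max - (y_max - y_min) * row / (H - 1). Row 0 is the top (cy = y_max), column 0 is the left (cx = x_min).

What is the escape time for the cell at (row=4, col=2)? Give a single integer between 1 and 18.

z_0 = 0 + 0i, c = -0.3680 + 0.4520i
Iter 1: z = -0.3680 + 0.4520i, |z|^2 = 0.3397
Iter 2: z = -0.4369 + 0.1193i, |z|^2 = 0.2051
Iter 3: z = -0.1914 + 0.3477i, |z|^2 = 0.1575
Iter 4: z = -0.4523 + 0.3189i, |z|^2 = 0.3063
Iter 5: z = -0.2651 + 0.1635i, |z|^2 = 0.0970
Iter 6: z = -0.3244 + 0.3653i, |z|^2 = 0.2387
Iter 7: z = -0.3962 + 0.2150i, |z|^2 = 0.2032
Iter 8: z = -0.2573 + 0.2817i, |z|^2 = 0.1455
Iter 9: z = -0.3812 + 0.3071i, |z|^2 = 0.2396
Iter 10: z = -0.3170 + 0.2179i, |z|^2 = 0.1480
Iter 11: z = -0.3150 + 0.3138i, |z|^2 = 0.1977
Iter 12: z = -0.3673 + 0.2543i, |z|^2 = 0.1996
Iter 13: z = -0.2978 + 0.2652i, |z|^2 = 0.1590
Iter 14: z = -0.3497 + 0.2941i, |z|^2 = 0.2087
Iter 15: z = -0.3322 + 0.2464i, |z|^2 = 0.1710
Iter 16: z = -0.3183 + 0.2883i, |z|^2 = 0.1845
Iter 17: z = -0.3498 + 0.2684i, |z|^2 = 0.1944

Answer: 18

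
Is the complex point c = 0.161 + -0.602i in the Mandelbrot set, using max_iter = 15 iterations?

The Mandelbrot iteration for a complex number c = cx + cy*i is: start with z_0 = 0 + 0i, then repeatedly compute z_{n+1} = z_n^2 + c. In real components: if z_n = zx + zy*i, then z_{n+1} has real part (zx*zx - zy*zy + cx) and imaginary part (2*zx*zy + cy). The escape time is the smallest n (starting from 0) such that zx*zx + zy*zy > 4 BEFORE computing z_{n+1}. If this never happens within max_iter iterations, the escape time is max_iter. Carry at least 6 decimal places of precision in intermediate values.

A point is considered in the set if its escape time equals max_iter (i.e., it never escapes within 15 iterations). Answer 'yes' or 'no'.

z_0 = 0 + 0i, c = 0.1610 + -0.6020i
Iter 1: z = 0.1610 + -0.6020i, |z|^2 = 0.3883
Iter 2: z = -0.1755 + -0.7958i, |z|^2 = 0.6642
Iter 3: z = -0.4416 + -0.3227i, |z|^2 = 0.2991
Iter 4: z = 0.2519 + -0.3170i, |z|^2 = 0.1639
Iter 5: z = 0.1239 + -0.7617i, |z|^2 = 0.5955
Iter 6: z = -0.4038 + -0.7908i, |z|^2 = 0.7884
Iter 7: z = -0.3013 + 0.0367i, |z|^2 = 0.0921
Iter 8: z = 0.2504 + -0.6241i, |z|^2 = 0.4522
Iter 9: z = -0.1658 + -0.9146i, |z|^2 = 0.8640
Iter 10: z = -0.6480 + -0.2988i, |z|^2 = 0.5091
Iter 11: z = 0.4916 + -0.2148i, |z|^2 = 0.2878
Iter 12: z = 0.3566 + -0.8132i, |z|^2 = 0.7884
Iter 13: z = -0.3732 + -1.1819i, |z|^2 = 1.5362
Iter 14: z = -1.0966 + 0.2801i, |z|^2 = 1.2811
Did not escape in 15 iterations → in set

Answer: yes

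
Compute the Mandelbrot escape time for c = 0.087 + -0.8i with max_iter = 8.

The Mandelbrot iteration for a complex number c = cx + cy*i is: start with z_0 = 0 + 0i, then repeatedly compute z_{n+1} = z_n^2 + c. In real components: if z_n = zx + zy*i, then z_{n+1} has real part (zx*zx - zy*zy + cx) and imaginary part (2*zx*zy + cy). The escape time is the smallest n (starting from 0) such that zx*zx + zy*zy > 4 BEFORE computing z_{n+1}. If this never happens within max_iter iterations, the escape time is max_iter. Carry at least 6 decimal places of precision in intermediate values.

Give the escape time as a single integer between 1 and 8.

Answer: 7

Derivation:
z_0 = 0 + 0i, c = 0.0870 + -0.8000i
Iter 1: z = 0.0870 + -0.8000i, |z|^2 = 0.6476
Iter 2: z = -0.5454 + -0.9392i, |z|^2 = 1.1796
Iter 3: z = -0.4976 + 0.2245i, |z|^2 = 0.2980
Iter 4: z = 0.2842 + -1.0235i, |z|^2 = 1.1282
Iter 5: z = -0.8797 + -1.3817i, |z|^2 = 2.6830
Iter 6: z = -1.0483 + 1.6310i, |z|^2 = 3.7590
Iter 7: z = -1.4744 + -4.2194i, |z|^2 = 19.9772
Escaped at iteration 7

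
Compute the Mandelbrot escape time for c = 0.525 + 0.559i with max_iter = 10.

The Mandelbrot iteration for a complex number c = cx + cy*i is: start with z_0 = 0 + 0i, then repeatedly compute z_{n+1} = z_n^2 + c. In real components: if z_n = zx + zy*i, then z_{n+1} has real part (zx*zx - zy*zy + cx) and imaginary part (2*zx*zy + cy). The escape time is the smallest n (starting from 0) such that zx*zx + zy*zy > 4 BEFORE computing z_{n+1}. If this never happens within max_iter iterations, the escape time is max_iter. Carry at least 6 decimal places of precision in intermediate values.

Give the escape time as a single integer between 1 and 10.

Answer: 4

Derivation:
z_0 = 0 + 0i, c = 0.5250 + 0.5590i
Iter 1: z = 0.5250 + 0.5590i, |z|^2 = 0.5881
Iter 2: z = 0.4881 + 1.1460i, |z|^2 = 1.5515
Iter 3: z = -0.5499 + 1.6778i, |z|^2 = 3.1173
Iter 4: z = -1.9875 + -1.2863i, |z|^2 = 5.6048
Escaped at iteration 4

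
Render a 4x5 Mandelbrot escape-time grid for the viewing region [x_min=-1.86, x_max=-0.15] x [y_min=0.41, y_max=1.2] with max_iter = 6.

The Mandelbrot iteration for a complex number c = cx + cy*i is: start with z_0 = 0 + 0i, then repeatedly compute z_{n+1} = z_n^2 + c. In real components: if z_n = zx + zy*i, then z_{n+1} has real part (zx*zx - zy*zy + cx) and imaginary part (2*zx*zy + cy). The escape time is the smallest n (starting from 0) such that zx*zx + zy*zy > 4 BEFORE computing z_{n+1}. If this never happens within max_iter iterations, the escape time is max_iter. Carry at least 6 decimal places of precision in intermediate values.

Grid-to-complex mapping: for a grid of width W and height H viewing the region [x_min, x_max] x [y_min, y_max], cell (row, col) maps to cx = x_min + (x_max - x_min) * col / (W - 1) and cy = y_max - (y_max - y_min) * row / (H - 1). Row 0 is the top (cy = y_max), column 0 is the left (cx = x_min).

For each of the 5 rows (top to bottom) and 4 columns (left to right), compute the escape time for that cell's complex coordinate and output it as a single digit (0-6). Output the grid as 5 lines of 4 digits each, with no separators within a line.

Answer: 1233
1336
1346
2366
3666

Derivation:
(row=0, col=0): c = -1.8600 + 1.2000i → escape time 1
(row=0, col=1): c = -1.2900 + 1.2000i → escape time 2
(row=0, col=2): c = -0.7200 + 1.2000i → escape time 3
(row=0, col=3): c = -0.1500 + 1.2000i → escape time 3
(row=1, col=0): c = -1.8600 + 1.0025i → escape time 1
(row=1, col=1): c = -1.2900 + 1.0025i → escape time 3
(row=1, col=2): c = -0.7200 + 1.0025i → escape time 3
(row=1, col=3): c = -0.1500 + 1.0025i → escape time 6
(row=2, col=0): c = -1.8600 + 0.8050i → escape time 1
(row=2, col=1): c = -1.2900 + 0.8050i → escape time 3
(row=2, col=2): c = -0.7200 + 0.8050i → escape time 4
(row=2, col=3): c = -0.1500 + 0.8050i → escape time 6
(row=3, col=0): c = -1.8600 + 0.6075i → escape time 2
(row=3, col=1): c = -1.2900 + 0.6075i → escape time 3
(row=3, col=2): c = -0.7200 + 0.6075i → escape time 6
(row=3, col=3): c = -0.1500 + 0.6075i → escape time 6
(row=4, col=0): c = -1.8600 + 0.4100i → escape time 3
(row=4, col=1): c = -1.2900 + 0.4100i → escape time 6
(row=4, col=2): c = -0.7200 + 0.4100i → escape time 6
(row=4, col=3): c = -0.1500 + 0.4100i → escape time 6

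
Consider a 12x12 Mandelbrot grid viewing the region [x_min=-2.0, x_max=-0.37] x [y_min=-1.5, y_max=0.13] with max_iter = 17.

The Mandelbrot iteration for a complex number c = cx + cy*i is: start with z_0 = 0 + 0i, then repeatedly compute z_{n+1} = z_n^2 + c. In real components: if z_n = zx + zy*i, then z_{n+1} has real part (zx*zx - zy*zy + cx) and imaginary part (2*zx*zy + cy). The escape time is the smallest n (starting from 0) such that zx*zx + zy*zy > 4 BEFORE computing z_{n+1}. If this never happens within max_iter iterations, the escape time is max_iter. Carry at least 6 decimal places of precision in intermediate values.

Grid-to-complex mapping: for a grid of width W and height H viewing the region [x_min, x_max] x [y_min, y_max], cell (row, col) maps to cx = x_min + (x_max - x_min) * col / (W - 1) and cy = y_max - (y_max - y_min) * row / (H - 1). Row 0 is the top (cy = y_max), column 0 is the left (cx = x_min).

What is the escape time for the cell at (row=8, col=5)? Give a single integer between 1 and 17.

Answer: 3

Derivation:
z_0 = 0 + 0i, c = -1.2591 + -1.0555i
Iter 1: z = -1.2591 + -1.0555i, |z|^2 = 2.6993
Iter 2: z = -0.7878 + 1.6024i, |z|^2 = 3.1882
Iter 3: z = -3.2061 + -3.5800i, |z|^2 = 23.0958
Escaped at iteration 3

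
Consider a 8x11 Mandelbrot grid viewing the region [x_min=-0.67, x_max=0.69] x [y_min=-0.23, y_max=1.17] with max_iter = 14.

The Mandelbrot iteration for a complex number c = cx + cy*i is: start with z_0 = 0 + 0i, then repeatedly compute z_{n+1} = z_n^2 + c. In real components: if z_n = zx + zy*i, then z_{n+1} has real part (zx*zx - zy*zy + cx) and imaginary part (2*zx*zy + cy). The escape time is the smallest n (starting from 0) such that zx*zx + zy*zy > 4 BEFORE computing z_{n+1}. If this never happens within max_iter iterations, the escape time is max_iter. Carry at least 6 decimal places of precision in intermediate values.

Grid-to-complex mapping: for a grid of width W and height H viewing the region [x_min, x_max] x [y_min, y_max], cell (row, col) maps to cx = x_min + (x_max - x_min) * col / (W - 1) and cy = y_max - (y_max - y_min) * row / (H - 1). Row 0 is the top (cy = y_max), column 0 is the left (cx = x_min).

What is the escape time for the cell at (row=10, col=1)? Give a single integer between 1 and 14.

z_0 = 0 + 0i, c = -0.4757 + -0.2300i
Iter 1: z = -0.4757 + -0.2300i, |z|^2 = 0.2792
Iter 2: z = -0.3023 + -0.0112i, |z|^2 = 0.0915
Iter 3: z = -0.3844 + -0.2232i, |z|^2 = 0.1976
Iter 4: z = -0.3778 + -0.0583i, |z|^2 = 0.1461
Iter 5: z = -0.3364 + -0.1859i, |z|^2 = 0.1477
Iter 6: z = -0.3971 + -0.1049i, |z|^2 = 0.1687
Iter 7: z = -0.3290 + -0.1467i, |z|^2 = 0.1298
Iter 8: z = -0.3890 + -0.1335i, |z|^2 = 0.1691
Iter 9: z = -0.3422 + -0.1262i, |z|^2 = 0.1330
Iter 10: z = -0.3745 + -0.1436i, |z|^2 = 0.1609
Iter 11: z = -0.3561 + -0.1224i, |z|^2 = 0.1418
Iter 12: z = -0.3639 + -0.1428i, |z|^2 = 0.1528
Iter 13: z = -0.3637 + -0.1261i, |z|^2 = 0.1482

Answer: 14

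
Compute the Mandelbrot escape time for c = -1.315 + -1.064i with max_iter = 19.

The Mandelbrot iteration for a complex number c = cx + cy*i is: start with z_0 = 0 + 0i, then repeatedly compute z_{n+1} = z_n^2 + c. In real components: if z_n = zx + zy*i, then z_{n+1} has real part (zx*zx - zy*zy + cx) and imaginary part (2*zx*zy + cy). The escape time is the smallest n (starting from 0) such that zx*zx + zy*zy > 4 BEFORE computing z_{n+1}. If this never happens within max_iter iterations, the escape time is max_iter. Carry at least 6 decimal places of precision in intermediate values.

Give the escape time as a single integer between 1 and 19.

Answer: 3

Derivation:
z_0 = 0 + 0i, c = -1.3150 + -1.0640i
Iter 1: z = -1.3150 + -1.0640i, |z|^2 = 2.8613
Iter 2: z = -0.7179 + 1.7343i, |z|^2 = 3.5232
Iter 3: z = -3.8075 + -3.5540i, |z|^2 = 27.1284
Escaped at iteration 3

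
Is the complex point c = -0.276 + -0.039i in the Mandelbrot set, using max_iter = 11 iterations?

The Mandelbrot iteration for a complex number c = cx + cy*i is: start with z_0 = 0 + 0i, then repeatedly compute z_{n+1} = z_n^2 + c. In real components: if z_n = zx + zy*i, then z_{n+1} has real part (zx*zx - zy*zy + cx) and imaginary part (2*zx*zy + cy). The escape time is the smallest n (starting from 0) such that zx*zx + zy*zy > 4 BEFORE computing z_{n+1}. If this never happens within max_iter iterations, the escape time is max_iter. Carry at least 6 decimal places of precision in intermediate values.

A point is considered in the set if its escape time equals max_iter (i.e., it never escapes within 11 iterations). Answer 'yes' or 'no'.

Answer: yes

Derivation:
z_0 = 0 + 0i, c = -0.2760 + -0.0390i
Iter 1: z = -0.2760 + -0.0390i, |z|^2 = 0.0777
Iter 2: z = -0.2013 + -0.0175i, |z|^2 = 0.0408
Iter 3: z = -0.2358 + -0.0320i, |z|^2 = 0.0566
Iter 4: z = -0.2214 + -0.0239i, |z|^2 = 0.0496
Iter 5: z = -0.2275 + -0.0284i, |z|^2 = 0.0526
Iter 6: z = -0.2250 + -0.0261i, |z|^2 = 0.0513
Iter 7: z = -0.2260 + -0.0273i, |z|^2 = 0.0518
Iter 8: z = -0.2256 + -0.0267i, |z|^2 = 0.0516
Iter 9: z = -0.2258 + -0.0270i, |z|^2 = 0.0517
Iter 10: z = -0.2257 + -0.0268i, |z|^2 = 0.0517
Did not escape in 11 iterations → in set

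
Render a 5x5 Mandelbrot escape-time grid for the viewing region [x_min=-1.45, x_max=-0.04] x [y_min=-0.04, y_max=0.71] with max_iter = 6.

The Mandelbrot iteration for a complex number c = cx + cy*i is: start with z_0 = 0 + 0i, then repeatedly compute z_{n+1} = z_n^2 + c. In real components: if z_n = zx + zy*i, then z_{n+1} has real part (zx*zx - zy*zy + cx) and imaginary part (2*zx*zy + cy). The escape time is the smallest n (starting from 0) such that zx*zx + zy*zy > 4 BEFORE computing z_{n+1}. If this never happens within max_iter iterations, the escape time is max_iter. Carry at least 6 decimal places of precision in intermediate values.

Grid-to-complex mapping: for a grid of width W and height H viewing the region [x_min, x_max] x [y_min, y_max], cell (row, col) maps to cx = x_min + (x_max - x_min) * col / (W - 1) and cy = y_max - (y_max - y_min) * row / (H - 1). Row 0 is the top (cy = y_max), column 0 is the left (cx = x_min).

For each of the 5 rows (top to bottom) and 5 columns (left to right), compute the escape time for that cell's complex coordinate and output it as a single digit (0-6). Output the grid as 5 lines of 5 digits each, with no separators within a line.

Answer: 33466
35666
56666
66666
66666

Derivation:
(row=0, col=0): c = -1.4500 + 0.7100i → escape time 3
(row=0, col=1): c = -1.0975 + 0.7100i → escape time 3
(row=0, col=2): c = -0.7450 + 0.7100i → escape time 4
(row=0, col=3): c = -0.3925 + 0.7100i → escape time 6
(row=0, col=4): c = -0.0400 + 0.7100i → escape time 6
(row=1, col=0): c = -1.4500 + 0.5225i → escape time 3
(row=1, col=1): c = -1.0975 + 0.5225i → escape time 5
(row=1, col=2): c = -0.7450 + 0.5225i → escape time 6
(row=1, col=3): c = -0.3925 + 0.5225i → escape time 6
(row=1, col=4): c = -0.0400 + 0.5225i → escape time 6
(row=2, col=0): c = -1.4500 + 0.3350i → escape time 5
(row=2, col=1): c = -1.0975 + 0.3350i → escape time 6
(row=2, col=2): c = -0.7450 + 0.3350i → escape time 6
(row=2, col=3): c = -0.3925 + 0.3350i → escape time 6
(row=2, col=4): c = -0.0400 + 0.3350i → escape time 6
(row=3, col=0): c = -1.4500 + 0.1475i → escape time 6
(row=3, col=1): c = -1.0975 + 0.1475i → escape time 6
(row=3, col=2): c = -0.7450 + 0.1475i → escape time 6
(row=3, col=3): c = -0.3925 + 0.1475i → escape time 6
(row=3, col=4): c = -0.0400 + 0.1475i → escape time 6
(row=4, col=0): c = -1.4500 + -0.0400i → escape time 6
(row=4, col=1): c = -1.0975 + -0.0400i → escape time 6
(row=4, col=2): c = -0.7450 + -0.0400i → escape time 6
(row=4, col=3): c = -0.3925 + -0.0400i → escape time 6
(row=4, col=4): c = -0.0400 + -0.0400i → escape time 6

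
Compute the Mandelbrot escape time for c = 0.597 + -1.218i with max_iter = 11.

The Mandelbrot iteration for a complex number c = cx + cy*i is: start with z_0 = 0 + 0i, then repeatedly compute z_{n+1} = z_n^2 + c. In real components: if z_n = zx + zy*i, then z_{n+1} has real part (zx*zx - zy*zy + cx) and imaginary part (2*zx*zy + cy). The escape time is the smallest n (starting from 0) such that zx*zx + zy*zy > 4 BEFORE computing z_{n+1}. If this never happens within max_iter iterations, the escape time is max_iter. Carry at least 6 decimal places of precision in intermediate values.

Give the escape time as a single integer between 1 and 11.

Answer: 2

Derivation:
z_0 = 0 + 0i, c = 0.5970 + -1.2180i
Iter 1: z = 0.5970 + -1.2180i, |z|^2 = 1.8399
Iter 2: z = -0.5301 + -2.6723i, |z|^2 = 7.4222
Escaped at iteration 2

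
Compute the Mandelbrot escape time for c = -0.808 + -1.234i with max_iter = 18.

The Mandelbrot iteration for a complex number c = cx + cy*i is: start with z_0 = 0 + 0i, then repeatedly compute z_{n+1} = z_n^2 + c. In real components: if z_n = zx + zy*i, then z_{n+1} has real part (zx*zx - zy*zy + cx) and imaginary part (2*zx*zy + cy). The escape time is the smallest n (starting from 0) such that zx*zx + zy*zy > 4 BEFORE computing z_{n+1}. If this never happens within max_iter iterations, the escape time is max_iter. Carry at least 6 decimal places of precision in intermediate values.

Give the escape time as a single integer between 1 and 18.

z_0 = 0 + 0i, c = -0.8080 + -1.2340i
Iter 1: z = -0.8080 + -1.2340i, |z|^2 = 2.1756
Iter 2: z = -1.6779 + 0.7601i, |z|^2 = 3.3931
Iter 3: z = 1.4295 + -3.7849i, |z|^2 = 16.3688
Escaped at iteration 3

Answer: 3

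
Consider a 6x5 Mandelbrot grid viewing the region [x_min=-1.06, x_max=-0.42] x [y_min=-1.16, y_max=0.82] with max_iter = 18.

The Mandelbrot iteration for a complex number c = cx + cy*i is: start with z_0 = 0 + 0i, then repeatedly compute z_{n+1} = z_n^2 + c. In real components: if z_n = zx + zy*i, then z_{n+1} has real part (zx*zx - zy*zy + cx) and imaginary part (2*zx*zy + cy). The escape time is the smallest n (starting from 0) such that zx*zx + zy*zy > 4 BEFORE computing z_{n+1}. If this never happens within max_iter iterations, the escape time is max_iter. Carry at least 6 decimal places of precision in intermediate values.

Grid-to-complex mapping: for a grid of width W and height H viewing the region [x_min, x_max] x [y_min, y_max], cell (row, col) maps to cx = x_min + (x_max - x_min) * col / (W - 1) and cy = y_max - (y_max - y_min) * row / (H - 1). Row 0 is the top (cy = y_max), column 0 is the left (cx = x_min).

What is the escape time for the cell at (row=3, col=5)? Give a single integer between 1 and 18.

z_0 = 0 + 0i, c = -0.4200 + -0.6650i
Iter 1: z = -0.4200 + -0.6650i, |z|^2 = 0.6186
Iter 2: z = -0.6858 + -0.1064i, |z|^2 = 0.4817
Iter 3: z = 0.0390 + -0.5191i, |z|^2 = 0.2709
Iter 4: z = -0.6879 + -0.7055i, |z|^2 = 0.9710
Iter 5: z = -0.4446 + 0.3057i, |z|^2 = 0.2911
Iter 6: z = -0.3158 + -0.9368i, |z|^2 = 0.9772
Iter 7: z = -1.1978 + -0.0734i, |z|^2 = 1.4401
Iter 8: z = 1.0093 + -0.4893i, |z|^2 = 1.2581
Iter 9: z = 0.3594 + -1.6527i, |z|^2 = 2.8604
Iter 10: z = -3.0221 + -1.8530i, |z|^2 = 12.5664
Escaped at iteration 10

Answer: 10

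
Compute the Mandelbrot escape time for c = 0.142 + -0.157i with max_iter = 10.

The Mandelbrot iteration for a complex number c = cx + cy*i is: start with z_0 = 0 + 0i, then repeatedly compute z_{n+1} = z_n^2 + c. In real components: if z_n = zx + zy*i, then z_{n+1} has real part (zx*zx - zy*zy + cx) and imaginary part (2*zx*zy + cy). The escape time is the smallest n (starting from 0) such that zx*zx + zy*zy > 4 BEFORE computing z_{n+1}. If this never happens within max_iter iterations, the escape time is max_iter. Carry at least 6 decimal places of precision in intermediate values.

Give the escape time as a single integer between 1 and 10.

Answer: 10

Derivation:
z_0 = 0 + 0i, c = 0.1420 + -0.1570i
Iter 1: z = 0.1420 + -0.1570i, |z|^2 = 0.0448
Iter 2: z = 0.1375 + -0.2016i, |z|^2 = 0.0595
Iter 3: z = 0.1203 + -0.2124i, |z|^2 = 0.0596
Iter 4: z = 0.1113 + -0.2081i, |z|^2 = 0.0557
Iter 5: z = 0.1111 + -0.2033i, |z|^2 = 0.0537
Iter 6: z = 0.1130 + -0.2022i, |z|^2 = 0.0536
Iter 7: z = 0.1139 + -0.2027i, |z|^2 = 0.0541
Iter 8: z = 0.1139 + -0.2032i, |z|^2 = 0.0542
Iter 9: z = 0.1137 + -0.2033i, |z|^2 = 0.0542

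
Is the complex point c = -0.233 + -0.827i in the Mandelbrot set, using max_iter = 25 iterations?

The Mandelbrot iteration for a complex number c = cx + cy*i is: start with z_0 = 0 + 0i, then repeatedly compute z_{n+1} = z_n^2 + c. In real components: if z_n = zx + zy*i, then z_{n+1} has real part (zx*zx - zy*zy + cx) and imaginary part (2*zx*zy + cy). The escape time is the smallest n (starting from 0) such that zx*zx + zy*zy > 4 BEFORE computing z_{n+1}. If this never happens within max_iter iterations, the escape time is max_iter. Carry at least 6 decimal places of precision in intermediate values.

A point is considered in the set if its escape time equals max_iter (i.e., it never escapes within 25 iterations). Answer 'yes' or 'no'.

z_0 = 0 + 0i, c = -0.2330 + -0.8270i
Iter 1: z = -0.2330 + -0.8270i, |z|^2 = 0.7382
Iter 2: z = -0.8626 + -0.4416i, |z|^2 = 0.9392
Iter 3: z = 0.3161 + -0.0651i, |z|^2 = 0.1042
Iter 4: z = -0.1373 + -0.8681i, |z|^2 = 0.7725
Iter 5: z = -0.9678 + -0.5886i, |z|^2 = 1.2831
Iter 6: z = 0.3572 + 0.3123i, |z|^2 = 0.2252
Iter 7: z = -0.2029 + -0.6038i, |z|^2 = 0.4058
Iter 8: z = -0.5564 + -0.5819i, |z|^2 = 0.6483
Iter 9: z = -0.2620 + -0.1794i, |z|^2 = 0.1008
Iter 10: z = -0.1965 + -0.7330i, |z|^2 = 0.5759
Iter 11: z = -0.7317 + -0.5389i, |z|^2 = 0.8257
Iter 12: z = 0.0119 + -0.0384i, |z|^2 = 0.0016
Iter 13: z = -0.2343 + -0.8279i, |z|^2 = 0.7404
Iter 14: z = -0.8635 + -0.4390i, |z|^2 = 0.9384
Iter 15: z = 0.3200 + -0.0688i, |z|^2 = 0.1071
Iter 16: z = -0.1353 + -0.8711i, |z|^2 = 0.7771
Iter 17: z = -0.9734 + -0.5912i, |z|^2 = 1.2971
Iter 18: z = 0.3650 + 0.3240i, |z|^2 = 0.2382
Iter 19: z = -0.2047 + -0.5905i, |z|^2 = 0.3906
Iter 20: z = -0.5397 + -0.5852i, |z|^2 = 0.6338
Iter 21: z = -0.2842 + -0.1952i, |z|^2 = 0.1189
Iter 22: z = -0.1904 + -0.7160i, |z|^2 = 0.5489
Iter 23: z = -0.7095 + -0.5544i, |z|^2 = 0.8107
Iter 24: z = -0.0370 + -0.0404i, |z|^2 = 0.0030
Did not escape in 25 iterations → in set

Answer: yes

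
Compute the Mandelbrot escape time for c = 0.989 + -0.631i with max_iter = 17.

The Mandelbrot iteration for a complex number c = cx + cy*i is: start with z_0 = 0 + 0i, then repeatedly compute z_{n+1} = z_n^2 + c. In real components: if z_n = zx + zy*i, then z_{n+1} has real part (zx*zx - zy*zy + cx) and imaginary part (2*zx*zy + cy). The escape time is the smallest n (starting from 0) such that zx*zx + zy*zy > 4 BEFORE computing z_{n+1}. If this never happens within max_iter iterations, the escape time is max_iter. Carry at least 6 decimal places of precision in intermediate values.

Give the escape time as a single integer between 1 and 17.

z_0 = 0 + 0i, c = 0.9890 + -0.6310i
Iter 1: z = 0.9890 + -0.6310i, |z|^2 = 1.3763
Iter 2: z = 1.5690 + -1.8791i, |z|^2 = 5.9927
Escaped at iteration 2

Answer: 2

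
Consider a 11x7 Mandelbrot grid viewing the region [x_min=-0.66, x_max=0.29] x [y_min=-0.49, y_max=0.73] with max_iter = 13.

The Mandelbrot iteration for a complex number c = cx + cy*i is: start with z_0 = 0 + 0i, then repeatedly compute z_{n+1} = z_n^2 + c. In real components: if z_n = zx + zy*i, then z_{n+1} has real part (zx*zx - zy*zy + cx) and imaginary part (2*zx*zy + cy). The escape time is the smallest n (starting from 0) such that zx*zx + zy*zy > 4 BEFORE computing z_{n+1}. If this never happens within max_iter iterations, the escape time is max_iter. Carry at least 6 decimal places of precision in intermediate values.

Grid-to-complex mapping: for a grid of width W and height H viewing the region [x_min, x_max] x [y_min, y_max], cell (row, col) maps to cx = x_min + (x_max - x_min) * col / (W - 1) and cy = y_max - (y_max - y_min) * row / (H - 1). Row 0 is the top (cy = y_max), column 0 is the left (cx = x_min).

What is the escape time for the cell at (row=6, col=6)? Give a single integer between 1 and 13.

z_0 = 0 + 0i, c = -0.0900 + -0.4900i
Iter 1: z = -0.0900 + -0.4900i, |z|^2 = 0.2482
Iter 2: z = -0.3220 + -0.4018i, |z|^2 = 0.2651
Iter 3: z = -0.1478 + -0.2312i, |z|^2 = 0.0753
Iter 4: z = -0.1216 + -0.4217i, |z|^2 = 0.1926
Iter 5: z = -0.2530 + -0.3874i, |z|^2 = 0.2141
Iter 6: z = -0.1761 + -0.2940i, |z|^2 = 0.1174
Iter 7: z = -0.1454 + -0.3865i, |z|^2 = 0.1705
Iter 8: z = -0.2182 + -0.3776i, |z|^2 = 0.1902
Iter 9: z = -0.1850 + -0.3252i, |z|^2 = 0.1400
Iter 10: z = -0.1615 + -0.3697i, |z|^2 = 0.1628
Iter 11: z = -0.2006 + -0.3706i, |z|^2 = 0.1775
Iter 12: z = -0.1871 + -0.3413i, |z|^2 = 0.1515

Answer: 13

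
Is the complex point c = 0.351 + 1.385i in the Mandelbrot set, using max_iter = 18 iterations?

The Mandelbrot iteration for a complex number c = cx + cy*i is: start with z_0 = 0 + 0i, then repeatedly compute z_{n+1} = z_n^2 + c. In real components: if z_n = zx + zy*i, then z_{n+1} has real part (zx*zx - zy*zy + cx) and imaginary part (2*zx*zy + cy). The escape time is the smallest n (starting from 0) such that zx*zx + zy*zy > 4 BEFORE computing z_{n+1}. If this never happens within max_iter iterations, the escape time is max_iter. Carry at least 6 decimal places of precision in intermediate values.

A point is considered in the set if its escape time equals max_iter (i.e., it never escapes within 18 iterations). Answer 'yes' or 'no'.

Answer: no

Derivation:
z_0 = 0 + 0i, c = 0.3510 + 1.3850i
Iter 1: z = 0.3510 + 1.3850i, |z|^2 = 2.0414
Iter 2: z = -1.4440 + 2.3573i, |z|^2 = 7.6419
Escaped at iteration 2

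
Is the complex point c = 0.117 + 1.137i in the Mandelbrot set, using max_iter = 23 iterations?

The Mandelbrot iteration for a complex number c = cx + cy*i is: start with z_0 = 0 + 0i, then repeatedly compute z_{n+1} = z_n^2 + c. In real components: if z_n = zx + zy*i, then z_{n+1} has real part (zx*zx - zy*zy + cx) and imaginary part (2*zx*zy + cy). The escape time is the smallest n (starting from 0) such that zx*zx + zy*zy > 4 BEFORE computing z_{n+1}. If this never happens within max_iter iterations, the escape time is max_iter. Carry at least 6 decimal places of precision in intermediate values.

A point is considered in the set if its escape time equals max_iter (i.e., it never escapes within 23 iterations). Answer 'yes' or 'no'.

Answer: no

Derivation:
z_0 = 0 + 0i, c = 0.1170 + 1.1370i
Iter 1: z = 0.1170 + 1.1370i, |z|^2 = 1.3065
Iter 2: z = -1.1621 + 1.4031i, |z|^2 = 3.3190
Iter 3: z = -0.5011 + -2.1239i, |z|^2 = 4.7622
Escaped at iteration 3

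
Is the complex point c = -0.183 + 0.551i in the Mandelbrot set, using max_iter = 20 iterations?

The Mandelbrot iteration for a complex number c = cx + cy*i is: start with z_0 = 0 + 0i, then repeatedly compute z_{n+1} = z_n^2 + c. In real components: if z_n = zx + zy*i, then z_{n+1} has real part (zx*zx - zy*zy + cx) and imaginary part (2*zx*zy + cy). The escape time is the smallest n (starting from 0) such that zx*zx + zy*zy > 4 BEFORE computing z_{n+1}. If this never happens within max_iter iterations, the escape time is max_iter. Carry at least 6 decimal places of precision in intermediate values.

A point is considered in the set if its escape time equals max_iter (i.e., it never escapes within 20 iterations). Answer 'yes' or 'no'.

z_0 = 0 + 0i, c = -0.1830 + 0.5510i
Iter 1: z = -0.1830 + 0.5510i, |z|^2 = 0.3371
Iter 2: z = -0.4531 + 0.3493i, |z|^2 = 0.3273
Iter 3: z = -0.0997 + 0.2344i, |z|^2 = 0.0649
Iter 4: z = -0.2280 + 0.5042i, |z|^2 = 0.3063
Iter 5: z = -0.3853 + 0.3211i, |z|^2 = 0.2515
Iter 6: z = -0.1376 + 0.3036i, |z|^2 = 0.1111
Iter 7: z = -0.2562 + 0.4674i, |z|^2 = 0.2841
Iter 8: z = -0.3358 + 0.3115i, |z|^2 = 0.2098
Iter 9: z = -0.1672 + 0.3418i, |z|^2 = 0.1448
Iter 10: z = -0.2719 + 0.4367i, |z|^2 = 0.2646
Iter 11: z = -0.2998 + 0.3136i, |z|^2 = 0.1882
Iter 12: z = -0.1915 + 0.3630i, |z|^2 = 0.1684
Iter 13: z = -0.2781 + 0.4120i, |z|^2 = 0.2471
Iter 14: z = -0.2754 + 0.3218i, |z|^2 = 0.1794
Iter 15: z = -0.2107 + 0.3737i, |z|^2 = 0.1841
Iter 16: z = -0.2783 + 0.3935i, |z|^2 = 0.2323
Iter 17: z = -0.2604 + 0.3320i, |z|^2 = 0.1780
Iter 18: z = -0.2254 + 0.3781i, |z|^2 = 0.1938
Iter 19: z = -0.2751 + 0.3805i, |z|^2 = 0.2205
Did not escape in 20 iterations → in set

Answer: yes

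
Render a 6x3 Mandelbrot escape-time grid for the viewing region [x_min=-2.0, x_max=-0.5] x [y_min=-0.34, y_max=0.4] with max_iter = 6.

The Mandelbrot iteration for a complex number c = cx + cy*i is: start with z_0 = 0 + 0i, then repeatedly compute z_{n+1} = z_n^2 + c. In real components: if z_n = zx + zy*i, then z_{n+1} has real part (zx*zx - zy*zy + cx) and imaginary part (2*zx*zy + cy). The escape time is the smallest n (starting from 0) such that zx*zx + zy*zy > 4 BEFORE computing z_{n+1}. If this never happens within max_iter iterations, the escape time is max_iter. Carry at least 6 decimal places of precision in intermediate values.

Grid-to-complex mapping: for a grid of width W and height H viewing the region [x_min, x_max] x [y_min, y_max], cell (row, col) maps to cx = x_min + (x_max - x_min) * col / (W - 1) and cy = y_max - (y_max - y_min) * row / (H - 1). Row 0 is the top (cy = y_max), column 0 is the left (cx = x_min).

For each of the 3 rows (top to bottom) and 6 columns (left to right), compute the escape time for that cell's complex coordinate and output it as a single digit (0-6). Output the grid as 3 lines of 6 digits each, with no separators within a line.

Answer: 135666
166666
145666

Derivation:
(row=0, col=0): c = -2.0000 + 0.4000i → escape time 1
(row=0, col=1): c = -1.7000 + 0.4000i → escape time 3
(row=0, col=2): c = -1.4000 + 0.4000i → escape time 5
(row=0, col=3): c = -1.1000 + 0.4000i → escape time 6
(row=0, col=4): c = -0.8000 + 0.4000i → escape time 6
(row=0, col=5): c = -0.5000 + 0.4000i → escape time 6
(row=1, col=0): c = -2.0000 + 0.0300i → escape time 1
(row=1, col=1): c = -1.7000 + 0.0300i → escape time 6
(row=1, col=2): c = -1.4000 + 0.0300i → escape time 6
(row=1, col=3): c = -1.1000 + 0.0300i → escape time 6
(row=1, col=4): c = -0.8000 + 0.0300i → escape time 6
(row=1, col=5): c = -0.5000 + 0.0300i → escape time 6
(row=2, col=0): c = -2.0000 + -0.3400i → escape time 1
(row=2, col=1): c = -1.7000 + -0.3400i → escape time 4
(row=2, col=2): c = -1.4000 + -0.3400i → escape time 5
(row=2, col=3): c = -1.1000 + -0.3400i → escape time 6
(row=2, col=4): c = -0.8000 + -0.3400i → escape time 6
(row=2, col=5): c = -0.5000 + -0.3400i → escape time 6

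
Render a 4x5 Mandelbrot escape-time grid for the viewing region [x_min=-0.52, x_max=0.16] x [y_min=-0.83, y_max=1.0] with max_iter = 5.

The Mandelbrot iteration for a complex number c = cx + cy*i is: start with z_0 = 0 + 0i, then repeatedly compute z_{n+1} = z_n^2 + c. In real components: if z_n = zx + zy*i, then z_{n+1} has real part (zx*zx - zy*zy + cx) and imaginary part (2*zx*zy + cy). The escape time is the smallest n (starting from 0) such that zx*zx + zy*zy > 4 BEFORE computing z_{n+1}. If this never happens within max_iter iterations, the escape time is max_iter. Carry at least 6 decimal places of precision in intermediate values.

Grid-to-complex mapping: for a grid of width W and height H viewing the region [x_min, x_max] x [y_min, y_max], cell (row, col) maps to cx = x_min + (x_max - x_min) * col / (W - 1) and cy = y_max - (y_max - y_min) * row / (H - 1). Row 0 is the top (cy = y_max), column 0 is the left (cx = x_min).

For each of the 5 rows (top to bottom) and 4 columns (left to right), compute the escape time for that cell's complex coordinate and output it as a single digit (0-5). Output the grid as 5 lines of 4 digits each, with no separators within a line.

Answer: 4554
5555
5555
5555
5555

Derivation:
(row=0, col=0): c = -0.5200 + 1.0000i → escape time 4
(row=0, col=1): c = -0.2933 + 1.0000i → escape time 5
(row=0, col=2): c = -0.0667 + 1.0000i → escape time 5
(row=0, col=3): c = 0.1600 + 1.0000i → escape time 4
(row=1, col=0): c = -0.5200 + 0.5425i → escape time 5
(row=1, col=1): c = -0.2933 + 0.5425i → escape time 5
(row=1, col=2): c = -0.0667 + 0.5425i → escape time 5
(row=1, col=3): c = 0.1600 + 0.5425i → escape time 5
(row=2, col=0): c = -0.5200 + 0.0850i → escape time 5
(row=2, col=1): c = -0.2933 + 0.0850i → escape time 5
(row=2, col=2): c = -0.0667 + 0.0850i → escape time 5
(row=2, col=3): c = 0.1600 + 0.0850i → escape time 5
(row=3, col=0): c = -0.5200 + -0.3725i → escape time 5
(row=3, col=1): c = -0.2933 + -0.3725i → escape time 5
(row=3, col=2): c = -0.0667 + -0.3725i → escape time 5
(row=3, col=3): c = 0.1600 + -0.3725i → escape time 5
(row=4, col=0): c = -0.5200 + -0.8300i → escape time 5
(row=4, col=1): c = -0.2933 + -0.8300i → escape time 5
(row=4, col=2): c = -0.0667 + -0.8300i → escape time 5
(row=4, col=3): c = 0.1600 + -0.8300i → escape time 5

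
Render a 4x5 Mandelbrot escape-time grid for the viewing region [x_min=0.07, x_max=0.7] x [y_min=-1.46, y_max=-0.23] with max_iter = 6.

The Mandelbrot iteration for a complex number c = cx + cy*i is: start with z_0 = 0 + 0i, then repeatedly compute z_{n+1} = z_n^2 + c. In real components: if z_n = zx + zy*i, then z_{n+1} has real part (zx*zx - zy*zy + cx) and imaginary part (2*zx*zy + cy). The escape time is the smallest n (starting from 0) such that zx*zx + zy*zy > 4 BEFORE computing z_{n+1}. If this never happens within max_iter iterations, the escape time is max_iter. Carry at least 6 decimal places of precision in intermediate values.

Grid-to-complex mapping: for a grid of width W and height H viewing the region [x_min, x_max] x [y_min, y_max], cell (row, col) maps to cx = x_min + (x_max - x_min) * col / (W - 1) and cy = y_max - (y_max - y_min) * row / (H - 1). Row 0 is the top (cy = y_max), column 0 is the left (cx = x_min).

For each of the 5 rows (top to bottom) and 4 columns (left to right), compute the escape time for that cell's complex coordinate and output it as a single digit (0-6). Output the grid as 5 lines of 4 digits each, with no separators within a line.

Answer: 6653
6653
6432
3222
2222

Derivation:
(row=0, col=0): c = 0.0700 + -0.2300i → escape time 6
(row=0, col=1): c = 0.2800 + -0.2300i → escape time 6
(row=0, col=2): c = 0.4900 + -0.2300i → escape time 5
(row=0, col=3): c = 0.7000 + -0.2300i → escape time 3
(row=1, col=0): c = 0.0700 + -0.5375i → escape time 6
(row=1, col=1): c = 0.2800 + -0.5375i → escape time 6
(row=1, col=2): c = 0.4900 + -0.5375i → escape time 5
(row=1, col=3): c = 0.7000 + -0.5375i → escape time 3
(row=2, col=0): c = 0.0700 + -0.8450i → escape time 6
(row=2, col=1): c = 0.2800 + -0.8450i → escape time 4
(row=2, col=2): c = 0.4900 + -0.8450i → escape time 3
(row=2, col=3): c = 0.7000 + -0.8450i → escape time 2
(row=3, col=0): c = 0.0700 + -1.1525i → escape time 3
(row=3, col=1): c = 0.2800 + -1.1525i → escape time 2
(row=3, col=2): c = 0.4900 + -1.1525i → escape time 2
(row=3, col=3): c = 0.7000 + -1.1525i → escape time 2
(row=4, col=0): c = 0.0700 + -1.4600i → escape time 2
(row=4, col=1): c = 0.2800 + -1.4600i → escape time 2
(row=4, col=2): c = 0.4900 + -1.4600i → escape time 2
(row=4, col=3): c = 0.7000 + -1.4600i → escape time 2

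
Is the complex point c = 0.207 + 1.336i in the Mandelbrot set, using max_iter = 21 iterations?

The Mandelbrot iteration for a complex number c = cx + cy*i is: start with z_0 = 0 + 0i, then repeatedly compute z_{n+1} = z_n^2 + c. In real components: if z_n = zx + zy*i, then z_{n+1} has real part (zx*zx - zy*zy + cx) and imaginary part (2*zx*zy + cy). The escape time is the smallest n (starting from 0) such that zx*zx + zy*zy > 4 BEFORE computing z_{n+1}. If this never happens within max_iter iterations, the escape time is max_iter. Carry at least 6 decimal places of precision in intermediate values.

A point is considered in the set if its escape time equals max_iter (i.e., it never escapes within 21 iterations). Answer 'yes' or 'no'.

z_0 = 0 + 0i, c = 0.2070 + 1.3360i
Iter 1: z = 0.2070 + 1.3360i, |z|^2 = 1.8277
Iter 2: z = -1.5350 + 1.8891i, |z|^2 = 5.9251
Escaped at iteration 2

Answer: no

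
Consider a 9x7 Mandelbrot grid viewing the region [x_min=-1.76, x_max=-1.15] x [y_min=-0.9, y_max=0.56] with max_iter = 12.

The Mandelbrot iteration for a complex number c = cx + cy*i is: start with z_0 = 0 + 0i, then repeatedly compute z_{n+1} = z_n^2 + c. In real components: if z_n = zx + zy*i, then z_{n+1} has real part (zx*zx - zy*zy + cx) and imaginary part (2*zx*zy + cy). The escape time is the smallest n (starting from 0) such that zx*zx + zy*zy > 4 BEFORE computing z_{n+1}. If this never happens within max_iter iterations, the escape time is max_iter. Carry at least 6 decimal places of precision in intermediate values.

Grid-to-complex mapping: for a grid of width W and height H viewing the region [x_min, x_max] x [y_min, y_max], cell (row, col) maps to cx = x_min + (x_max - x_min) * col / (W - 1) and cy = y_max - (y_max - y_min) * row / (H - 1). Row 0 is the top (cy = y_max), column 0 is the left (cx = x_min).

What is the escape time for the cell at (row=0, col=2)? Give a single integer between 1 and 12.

Answer: 3

Derivation:
z_0 = 0 + 0i, c = -1.6075 + 0.5600i
Iter 1: z = -1.6075 + 0.5600i, |z|^2 = 2.8977
Iter 2: z = 0.6630 + -1.2404i, |z|^2 = 1.9781
Iter 3: z = -2.7066 + -1.0847i, |z|^2 = 8.5021
Escaped at iteration 3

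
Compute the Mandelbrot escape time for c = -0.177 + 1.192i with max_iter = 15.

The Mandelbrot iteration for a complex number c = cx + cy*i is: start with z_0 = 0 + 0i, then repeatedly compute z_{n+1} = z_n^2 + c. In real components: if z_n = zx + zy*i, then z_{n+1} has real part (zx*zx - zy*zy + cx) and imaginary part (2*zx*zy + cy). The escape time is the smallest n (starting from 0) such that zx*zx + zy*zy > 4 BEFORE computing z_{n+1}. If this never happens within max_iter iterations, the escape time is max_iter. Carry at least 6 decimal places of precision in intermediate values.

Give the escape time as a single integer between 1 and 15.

Answer: 3

Derivation:
z_0 = 0 + 0i, c = -0.1770 + 1.1920i
Iter 1: z = -0.1770 + 1.1920i, |z|^2 = 1.4522
Iter 2: z = -1.5665 + 0.7700i, |z|^2 = 3.0470
Iter 3: z = 1.6841 + -1.2206i, |z|^2 = 4.3259
Escaped at iteration 3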